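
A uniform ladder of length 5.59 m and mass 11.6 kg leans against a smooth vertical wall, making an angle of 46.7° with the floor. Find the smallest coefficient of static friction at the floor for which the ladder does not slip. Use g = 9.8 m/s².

Sum moments about the foot of the ladder (the floor normal and friction both act there and drop out).
Ladder weight 11.6×9.8 = 113.7 N acts at 2.795 m along the ladder; its horizontal arm is 2.795·cos46.7° = 1.917 m → τ = 218 N·m clockwise.
Wall normal N acts horizontally at the top; its moment arm is the height L sinθ = 5.59·sin46.7° = 4.068 m, counterclockwise.
Στ = 0 ⇒ N × 4.068 = 218 ⇒ N = 53.59 N.
ΣFx = 0 ⇒ f = N_wall = 53.59 N. ΣFy = 0 ⇒ N_floor = 113.7 N.
μ_min = f / N_floor = 53.59 / 113.7 = 0.471.

μ_min ≈ 0.471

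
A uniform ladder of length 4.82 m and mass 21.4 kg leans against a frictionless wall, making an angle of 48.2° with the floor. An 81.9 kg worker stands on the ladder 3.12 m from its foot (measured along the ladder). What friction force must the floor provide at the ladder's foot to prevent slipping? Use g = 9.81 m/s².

f ≈ 559 N

Sum moments about the foot of the ladder (the floor normal and friction both act there and drop out).
Ladder weight 21.4×9.81 = 209.9 N acts at 2.41 m along the ladder; its horizontal arm is 2.41·cos48.2° = 1.606 m → τ = 337.1 N·m clockwise.
Worker: 81.9×9.81 = 803.4 N at 3.12 m → arm 2.08 m → τ = 1671 N·m clockwise.
Wall normal N acts horizontally at the top; its moment arm is the height L sinθ = 4.82·sin48.2° = 3.593 m, counterclockwise.
Setting net torque to zero: N × 3.593 = 2008 → N = 559 N.
ΣFx = 0: friction at the foot balances the wall's push, so f = N_wall = 559 N.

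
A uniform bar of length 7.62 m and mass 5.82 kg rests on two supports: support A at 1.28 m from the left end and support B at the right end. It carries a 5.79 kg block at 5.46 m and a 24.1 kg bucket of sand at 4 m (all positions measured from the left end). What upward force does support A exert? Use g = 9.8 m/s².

R_A ≈ 188 N

Sum moments about support B (its reaction then has zero moment arm).
Beam weight: 5.82 × 9.8 = 57.04 N down at 3.81 m → arm 3.81 m, τ = 57.04 × 3.81 = 217.3 N·m counterclockwise.
Block: 5.79 × 9.8 = 56.74 N down at 5.46 m → arm 2.16 m, τ = 56.74 × 2.16 = 122.6 N·m counterclockwise.
Bucket of sand: 24.1 × 9.8 = 236.2 N down at 4 m → arm 3.62 m, τ = 236.2 × 3.62 = 855 N·m counterclockwise.
Net load moment about support B = 1195 N·m counterclockwise.
Reaction R at support A is upward at 1.28 m, arm 6.34 m → moment R × 6.34 clockwise.
Στ = 0 ⇒ R × 6.34 = 1195 ⇒ R = 188 N.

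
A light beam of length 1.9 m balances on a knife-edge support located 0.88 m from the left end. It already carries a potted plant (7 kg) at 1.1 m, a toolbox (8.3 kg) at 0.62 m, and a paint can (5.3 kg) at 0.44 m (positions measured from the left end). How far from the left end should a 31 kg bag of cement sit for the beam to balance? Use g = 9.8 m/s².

x ≈ 0.975 m from the left end

Sum moments about the knife-edge support (at 0.88 m from the left end) (the support reaction has zero arm there).
Potted plant: 7 × 9.8 = 68.6 N down at 1.1 m → arm 0.22 m, τ = 68.6 × 0.22 = 15.09 N·m clockwise.
Toolbox: 8.3 × 9.8 = 81.34 N down at 0.62 m → arm 0.26 m, τ = 81.34 × 0.26 = 21.15 N·m counterclockwise.
Paint can: 5.3 × 9.8 = 51.94 N down at 0.44 m → arm 0.44 m, τ = 51.94 × 0.44 = 22.85 N·m counterclockwise.
Net moment of existing loads = 28.91 N·m counterclockwise.
The bag of cement weighs 31 × 9.8 = 303.8 N and must supply an equal clockwise moment, so its lever arm about the knife-edge support is 28.91 / 303.8 = 0.0952 m.
That puts it at 0.88 + 0.0952 = 0.975 m from the left end.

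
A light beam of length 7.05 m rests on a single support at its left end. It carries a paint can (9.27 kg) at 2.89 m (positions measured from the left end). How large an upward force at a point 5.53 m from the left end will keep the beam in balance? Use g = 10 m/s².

About the left end:
Paint can: 9.27 × 10 = 92.7 N down at 2.89 m → arm 2.89 m, τ = 92.7 × 2.89 = 267.9 N·m clockwise.
Net moment of the loads = 267.9 N·m clockwise.
The upward force F acts at a point 5.53 m from the left end, arm 5.53 m, giving F × 5.53 counterclockwise.
Setting net torque to zero: F × 5.53 = 267.9 → F = 267.9 / 5.53 = 48.4 N.

F ≈ 48.4 N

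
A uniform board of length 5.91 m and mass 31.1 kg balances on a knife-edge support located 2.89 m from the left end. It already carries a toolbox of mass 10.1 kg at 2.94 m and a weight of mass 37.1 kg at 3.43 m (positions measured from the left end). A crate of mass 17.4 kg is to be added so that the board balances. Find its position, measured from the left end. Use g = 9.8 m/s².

Taking torques about the knife-edge support (at 2.89 m from the left end):
Beam weight: 31.1 × 9.8 = 304.8 N down at 2.955 m → arm 0.065 m, τ = 304.8 × 0.065 = 19.81 N·m clockwise.
Toolbox: 10.1 × 9.8 = 98.98 N down at 2.94 m → arm 0.05 m, τ = 98.98 × 0.05 = 4.949 N·m clockwise.
Weight: 37.1 × 9.8 = 363.6 N down at 3.43 m → arm 0.54 m, τ = 363.6 × 0.54 = 196.3 N·m clockwise.
Net moment of existing loads = 221.1 N·m clockwise.
The crate weighs 17.4 × 9.8 = 170.5 N and must supply an equal counterclockwise moment, so its lever arm about the knife-edge support is 221.1 / 170.5 = 1.3 m.
That puts it at 2.89 − 1.3 = 1.59 m from the left end.

x ≈ 1.59 m from the left end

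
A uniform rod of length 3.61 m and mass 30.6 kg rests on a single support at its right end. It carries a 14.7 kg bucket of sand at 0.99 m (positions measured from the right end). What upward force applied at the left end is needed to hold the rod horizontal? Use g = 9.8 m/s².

F ≈ 189 N

Choose the right end as the axis so the unknown pivot reaction has zero arm there.
Beam weight: 30.6 × 9.8 = 299.9 N down at 1.805 m → arm 1.805 m, τ = 299.9 × 1.805 = 541.3 N·m counterclockwise.
Bucket of sand: 14.7 × 9.8 = 144.1 N down at 0.99 m → arm 0.99 m, τ = 144.1 × 0.99 = 142.7 N·m counterclockwise.
Net moment of the loads = 684 N·m counterclockwise.
The upward force F acts at the left end, arm 3.61 m, giving F × 3.61 clockwise.
Στ = 0 ⇒ F × 3.61 = 684 ⇒ F = 684 / 3.61 = 189 N.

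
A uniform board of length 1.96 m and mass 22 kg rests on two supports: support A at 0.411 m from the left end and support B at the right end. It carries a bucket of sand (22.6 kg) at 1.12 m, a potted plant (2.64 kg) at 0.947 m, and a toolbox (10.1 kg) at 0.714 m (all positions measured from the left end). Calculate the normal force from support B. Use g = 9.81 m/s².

About support A:
Beam weight: 22 × 9.81 = 215.8 N down at 0.98 m → arm 0.569 m, τ = 215.8 × 0.569 = 122.8 N·m clockwise.
Bucket of sand: 22.6 × 9.81 = 221.7 N down at 1.12 m → arm 0.709 m, τ = 221.7 × 0.709 = 157.2 N·m clockwise.
Potted plant: 2.64 × 9.81 = 25.9 N down at 0.947 m → arm 0.536 m, τ = 25.9 × 0.536 = 13.88 N·m clockwise.
Toolbox: 10.1 × 9.81 = 99.08 N down at 0.714 m → arm 0.303 m, τ = 99.08 × 0.303 = 30.02 N·m clockwise.
Net load moment about support A = 323.9 N·m clockwise.
Reaction R at support B is upward at 1.96 m, arm 1.549 m → moment R × 1.549 counterclockwise.
Setting net torque to zero: R × 1.549 = 323.9 → R = 209 N.

R_B ≈ 209 N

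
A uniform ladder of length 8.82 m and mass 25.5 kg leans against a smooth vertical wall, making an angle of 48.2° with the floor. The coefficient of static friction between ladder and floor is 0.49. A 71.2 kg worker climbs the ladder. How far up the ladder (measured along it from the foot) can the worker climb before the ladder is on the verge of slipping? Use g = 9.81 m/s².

Sum moments about the foot of the ladder (the floor normal and friction both act there and drop out).
Ladder weight 25.5×9.81 = 250.2 N acts at 4.41 m along the ladder; its horizontal arm is 4.41·cos48.2° = 2.939 m → τ = 735.3 N·m clockwise.
Worker weight 71.2×9.81 = 698.5 N at distance d → arm d·cos48.2° → τ = 698.5·d·0.6665 clockwise.
Wall normal N at the top has arm L sinθ = 6.575 m counterclockwise, so Στ = 0 gives N·6.575 = 735.3 + 465.6·d.
ΣFy = 0 ⇒ N_floor = 948.7 N, so the maximum friction is μ_s·N_floor = 0.49×948.7 = 464.9 N. ΣFx = 0 ⇒ N_wall = f, so at the slipping point N = 464.9 N.
Substituting: 464.9×6.575 = 735.3 + 465.6·d ⇒ d = (3057 − 735.3) / 465.6 = 4.99 m.

d ≈ 4.99 m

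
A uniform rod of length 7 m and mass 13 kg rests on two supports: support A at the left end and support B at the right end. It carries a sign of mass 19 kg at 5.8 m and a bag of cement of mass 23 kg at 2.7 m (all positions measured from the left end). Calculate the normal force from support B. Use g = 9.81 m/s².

Sum moments about support A (its reaction then has zero moment arm).
Beam weight: 13 × 9.81 = 127.5 N down at 3.5 m → arm 3.5 m, τ = 127.5 × 3.5 = 446.2 N·m clockwise.
Sign: 19 × 9.81 = 186.4 N down at 5.8 m → arm 5.8 m, τ = 186.4 × 5.8 = 1081 N·m clockwise.
Bag of cement: 23 × 9.81 = 225.6 N down at 2.7 m → arm 2.7 m, τ = 225.6 × 2.7 = 609.1 N·m clockwise.
Net load moment about support A = 2136 N·m clockwise.
Reaction R at support B is upward at 7 m, arm 7 m → moment R × 7 counterclockwise.
Στ = 0 ⇒ R × 7 = 2136 ⇒ R = 305 N.

R_B ≈ 305 N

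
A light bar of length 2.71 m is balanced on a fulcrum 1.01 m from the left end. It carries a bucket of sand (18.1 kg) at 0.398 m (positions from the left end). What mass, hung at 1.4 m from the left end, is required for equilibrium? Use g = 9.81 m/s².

Take moments about the fulcrum (at 1.01 m from the left end).
Bucket of sand: 18.1 × 9.81 = 177.6 N down at 0.398 m → arm 0.612 m, τ = 177.6 × 0.612 = 108.7 N·m counterclockwise.
Net moment of known loads = 108.7 N·m counterclockwise.
An unknown mass m at 1.4 m has arm 0.39 m; its moment is m·g·0.39 clockwise.
Στ = 0 ⇒ m × 9.81 × 0.39 = 108.7 ⇒ m = 108.7 / (9.81 × 0.39) = 28.4 kg.

m ≈ 28.4 kg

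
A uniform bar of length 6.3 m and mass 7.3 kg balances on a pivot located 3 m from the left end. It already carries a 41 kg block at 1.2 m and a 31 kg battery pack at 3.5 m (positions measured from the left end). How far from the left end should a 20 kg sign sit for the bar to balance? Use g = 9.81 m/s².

Take moments about the pivot (at 3 m from the left end).
Beam weight: 7.3 × 9.81 = 71.61 N down at 3.15 m → arm 0.15 m, τ = 71.61 × 0.15 = 10.74 N·m clockwise.
Block: 41 × 9.81 = 402.2 N down at 1.2 m → arm 1.8 m, τ = 402.2 × 1.8 = 724 N·m counterclockwise.
Battery pack: 31 × 9.81 = 304.1 N down at 3.5 m → arm 0.5 m, τ = 304.1 × 0.5 = 152.1 N·m clockwise.
Net moment of existing loads = 561.2 N·m counterclockwise.
The sign weighs 20 × 9.81 = 196.2 N and must supply an equal clockwise moment, so its lever arm about the pivot is 561.2 / 196.2 = 2.86 m.
That puts it at 3 + 2.86 = 5.86 m from the left end.

x ≈ 5.86 m from the left end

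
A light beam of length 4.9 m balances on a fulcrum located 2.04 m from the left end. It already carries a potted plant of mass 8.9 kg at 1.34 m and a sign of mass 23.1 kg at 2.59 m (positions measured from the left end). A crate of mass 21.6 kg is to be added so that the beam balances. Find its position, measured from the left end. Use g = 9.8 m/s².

x ≈ 1.74 m from the left end

Taking torques about the fulcrum (at 2.04 m from the left end):
Potted plant: 8.9 × 9.8 = 87.22 N down at 1.34 m → arm 0.7 m, τ = 87.22 × 0.7 = 61.05 N·m counterclockwise.
Sign: 23.1 × 9.8 = 226.4 N down at 2.59 m → arm 0.55 m, τ = 226.4 × 0.55 = 124.5 N·m clockwise.
Net moment of existing loads = 63.45 N·m clockwise.
The crate weighs 21.6 × 9.8 = 211.7 N and must supply an equal counterclockwise moment, so its lever arm about the fulcrum is 63.45 / 211.7 = 0.3 m.
That puts it at 2.04 − 0.3 = 1.74 m from the left end.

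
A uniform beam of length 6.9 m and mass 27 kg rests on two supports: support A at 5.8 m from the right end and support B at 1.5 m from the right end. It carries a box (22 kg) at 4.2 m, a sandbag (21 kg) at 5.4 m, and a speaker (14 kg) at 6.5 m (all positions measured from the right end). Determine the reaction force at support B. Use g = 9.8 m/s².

Sum moments about support A (its reaction then has zero moment arm).
Beam weight: 27 × 9.8 = 264.6 N down at 3.45 m → arm 2.35 m, τ = 264.6 × 2.35 = 621.8 N·m clockwise.
Box: 22 × 9.8 = 215.6 N down at 4.2 m → arm 1.6 m, τ = 215.6 × 1.6 = 345 N·m clockwise.
Sandbag: 21 × 9.8 = 205.8 N down at 5.4 m → arm 0.4 m, τ = 205.8 × 0.4 = 82.32 N·m clockwise.
Speaker: 14 × 9.8 = 137.2 N down at 6.5 m → arm 0.7 m, τ = 137.2 × 0.7 = 96.04 N·m counterclockwise.
Net load moment about support A = 953.1 N·m clockwise.
Reaction R at support B is upward at 1.5 m, arm 4.3 m → moment R × 4.3 counterclockwise.
Setting net torque to zero: R × 4.3 = 953.1 → R = 222 N.

R_B ≈ 222 N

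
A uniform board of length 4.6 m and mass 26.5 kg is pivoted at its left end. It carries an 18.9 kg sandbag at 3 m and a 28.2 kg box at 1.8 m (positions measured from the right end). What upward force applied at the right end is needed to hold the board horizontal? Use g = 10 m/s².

About the left end:
Beam weight: 26.5 × 10 = 265 N down at 2.3 m → arm 2.3 m, τ = 265 × 2.3 = 609.5 N·m clockwise.
Sandbag: 18.9 × 10 = 189 N down at 3 m → arm 1.6 m, τ = 189 × 1.6 = 302.4 N·m clockwise.
Box: 28.2 × 10 = 282 N down at 1.8 m → arm 2.8 m, τ = 282 × 2.8 = 789.6 N·m clockwise.
Net moment of the loads = 1702 N·m clockwise.
The upward force F acts at the right end, arm 4.6 m, giving F × 4.6 counterclockwise.
Balancing moments: F × 4.6 = 1702, giving F = 1702 / 4.6 = 370 N.

F ≈ 370 N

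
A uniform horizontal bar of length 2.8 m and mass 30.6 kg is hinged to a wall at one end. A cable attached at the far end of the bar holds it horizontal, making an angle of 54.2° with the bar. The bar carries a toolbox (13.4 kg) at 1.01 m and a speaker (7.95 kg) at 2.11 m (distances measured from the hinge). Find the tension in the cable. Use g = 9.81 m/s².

About the hinge:
Beam weight: 30.6 × 9.81 = 300.2 N down at 1.4 m → arm 1.4 m, τ = 300.2 × 1.4 = 420.3 N·m clockwise.
Toolbox: 13.4 × 9.81 = 131.5 N down at 1.01 m → arm 1.01 m, τ = 131.5 × 1.01 = 132.8 N·m clockwise.
Speaker: 7.95 × 9.81 = 77.99 N down at 2.11 m → arm 2.11 m, τ = 77.99 × 2.11 = 164.6 N·m clockwise.
Total clockwise load moment = 717.7 N·m.
The cable tension T acts at 2.8 m; only its component perpendicular to the bar, T sinθ, produces torque. sin 54.2° = 0.8111.
Setting net torque to zero: T × 2.8 × 0.8111 = 717.7 → T = 717.7 / 2.271 = 316 N.

T ≈ 316 N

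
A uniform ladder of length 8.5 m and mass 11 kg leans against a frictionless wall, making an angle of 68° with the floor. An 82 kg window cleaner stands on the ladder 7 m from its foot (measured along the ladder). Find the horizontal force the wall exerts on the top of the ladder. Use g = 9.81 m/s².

About the foot of the ladder:
Ladder weight 11×9.81 = 107.9 N acts at 4.25 m along the ladder; its horizontal arm is 4.25·cos68° = 1.592 m → τ = 171.8 N·m clockwise.
Window cleaner: 82×9.81 = 804.4 N at 7 m → arm 2.622 m → τ = 2109 N·m clockwise.
Wall normal N acts horizontally at the top; its moment arm is the height L sinθ = 8.5·sin68° = 7.881 m, counterclockwise.
Στ = 0 ⇒ N × 7.881 = 2281 ⇒ N = 289 N.

N_wall ≈ 289 N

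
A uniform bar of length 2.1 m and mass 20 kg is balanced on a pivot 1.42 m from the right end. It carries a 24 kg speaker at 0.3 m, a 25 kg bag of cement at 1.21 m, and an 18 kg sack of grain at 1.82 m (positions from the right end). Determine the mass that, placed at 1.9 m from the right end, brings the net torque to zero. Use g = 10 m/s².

m ≈ 67.4 kg

Take moments about the pivot (at 1.42 m from the right end).
Beam weight: 20 × 10 = 200 N down at 1.05 m → arm 0.37 m, τ = 200 × 0.37 = 74 N·m clockwise.
Speaker: 24 × 10 = 240 N down at 0.3 m → arm 1.12 m, τ = 240 × 1.12 = 268.8 N·m clockwise.
Bag of cement: 25 × 10 = 250 N down at 1.21 m → arm 0.21 m, τ = 250 × 0.21 = 52.5 N·m clockwise.
Sack of grain: 18 × 10 = 180 N down at 1.82 m → arm 0.4 m, τ = 180 × 0.4 = 72 N·m counterclockwise.
Net moment of known loads = 323.3 N·m clockwise.
An unknown mass m at 1.9 m has arm 0.48 m; its moment is m·g·0.48 counterclockwise.
Balancing moments: m × 10 × 0.48 = 323.3, giving m = 323.3 / (10 × 0.48) = 67.4 kg.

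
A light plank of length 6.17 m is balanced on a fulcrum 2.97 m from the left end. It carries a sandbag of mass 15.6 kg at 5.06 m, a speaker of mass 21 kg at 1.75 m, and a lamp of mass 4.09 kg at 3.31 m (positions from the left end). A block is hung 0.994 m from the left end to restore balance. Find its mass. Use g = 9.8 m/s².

Taking torques about the fulcrum (at 2.97 m from the left end):
Sandbag: 15.6 × 9.8 = 152.9 N down at 5.06 m → arm 2.09 m, τ = 152.9 × 2.09 = 319.6 N·m clockwise.
Speaker: 21 × 9.8 = 205.8 N down at 1.75 m → arm 1.22 m, τ = 205.8 × 1.22 = 251.1 N·m counterclockwise.
Lamp: 4.09 × 9.8 = 40.08 N down at 3.31 m → arm 0.34 m, τ = 40.08 × 0.34 = 13.63 N·m clockwise.
Net moment of known loads = 82.13 N·m clockwise.
An unknown mass m at 0.994 m has arm 1.976 m; its moment is m·g·1.976 counterclockwise.
Balancing moments: m × 9.8 × 1.976 = 82.13, giving m = 82.13 / (9.8 × 1.976) = 4.24 kg.

m ≈ 4.24 kg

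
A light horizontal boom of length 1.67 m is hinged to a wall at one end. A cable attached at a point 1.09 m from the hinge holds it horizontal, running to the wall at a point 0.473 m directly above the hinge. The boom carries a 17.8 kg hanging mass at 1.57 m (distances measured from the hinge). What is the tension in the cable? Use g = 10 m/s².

T ≈ 644 N

About the hinge:
Hanging mass: 17.8 × 10 = 178 N down at 1.57 m → arm 1.57 m, τ = 178 × 1.57 = 279.5 N·m clockwise.
Total clockwise load moment = 279.5 N·m.
The cable tension T acts at 1.09 m; only its component perpendicular to the boom, T sinθ, produces torque. sinθ = h/√(h²+d²) = 0.473/√(0.473²+1.09²) = 0.3981.
Setting net torque to zero: T × 1.09 × 0.3981 = 279.5 → T = 279.5 / 0.4339 = 644 N.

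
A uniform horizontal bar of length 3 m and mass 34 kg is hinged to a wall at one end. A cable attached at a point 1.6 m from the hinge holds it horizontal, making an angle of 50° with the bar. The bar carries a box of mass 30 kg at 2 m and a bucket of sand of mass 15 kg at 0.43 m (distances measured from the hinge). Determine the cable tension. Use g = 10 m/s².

T ≈ 958 N

Taking torques about the hinge:
Beam weight: 34 × 10 = 340 N down at 1.5 m → arm 1.5 m, τ = 340 × 1.5 = 510 N·m clockwise.
Box: 30 × 10 = 300 N down at 2 m → arm 2 m, τ = 300 × 2 = 600 N·m clockwise.
Bucket of sand: 15 × 10 = 150 N down at 0.43 m → arm 0.43 m, τ = 150 × 0.43 = 64.5 N·m clockwise.
Total clockwise load moment = 1174 N·m.
The cable tension T acts at 1.6 m; only its component perpendicular to the bar, T sinθ, produces torque. sin 50° = 0.766.
Setting net torque to zero: T × 1.6 × 0.766 = 1174 → T = 1174 / 1.226 = 958 N.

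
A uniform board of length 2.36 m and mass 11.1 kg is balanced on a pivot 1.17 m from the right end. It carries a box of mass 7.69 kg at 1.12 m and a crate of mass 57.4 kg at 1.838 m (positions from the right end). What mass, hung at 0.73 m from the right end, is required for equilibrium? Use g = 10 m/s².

About the pivot (at 1.17 m from the right end):
Beam weight: 11.1 × 10 = 111 N down at 1.18 m → arm 0.01 m, τ = 111 × 0.01 = 1.11 N·m counterclockwise.
Box: 7.69 × 10 = 76.9 N down at 1.12 m → arm 0.05 m, τ = 76.9 × 0.05 = 3.845 N·m clockwise.
Crate: 57.4 × 10 = 574 N down at 1.838 m → arm 0.668 m, τ = 574 × 0.668 = 383.4 N·m counterclockwise.
Net moment of known loads = 380.7 N·m counterclockwise.
An unknown mass m at 0.73 m has arm 0.44 m; its moment is m·g·0.44 clockwise.
For rotational equilibrium, m × 10 × 0.44 = 380.7, so m = 380.7 / (10 × 0.44) = 86.5 kg.

m ≈ 86.5 kg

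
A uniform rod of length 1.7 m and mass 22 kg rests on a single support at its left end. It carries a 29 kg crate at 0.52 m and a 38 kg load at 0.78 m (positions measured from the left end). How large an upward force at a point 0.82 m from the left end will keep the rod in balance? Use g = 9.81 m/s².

F ≈ 759 N

Taking torques about the left end:
Beam weight: 22 × 9.81 = 215.8 N down at 0.85 m → arm 0.85 m, τ = 215.8 × 0.85 = 183.4 N·m clockwise.
Crate: 29 × 9.81 = 284.5 N down at 0.52 m → arm 0.52 m, τ = 284.5 × 0.52 = 147.9 N·m clockwise.
Load: 38 × 9.81 = 372.8 N down at 0.78 m → arm 0.78 m, τ = 372.8 × 0.78 = 290.8 N·m clockwise.
Net moment of the loads = 622.1 N·m clockwise.
The upward force F acts at a point 0.82 m from the left end, arm 0.82 m, giving F × 0.82 counterclockwise.
Balancing moments: F × 0.82 = 622.1, giving F = 622.1 / 0.82 = 759 N.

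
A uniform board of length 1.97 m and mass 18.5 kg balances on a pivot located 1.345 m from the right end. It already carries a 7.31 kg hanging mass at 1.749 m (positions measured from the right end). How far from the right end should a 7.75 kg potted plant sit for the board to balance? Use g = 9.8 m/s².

x ≈ 1.82 m from the right end

About the pivot (at 1.345 m from the right end):
Beam weight: 18.5 × 9.8 = 181.3 N down at 0.985 m → arm 0.36 m, τ = 181.3 × 0.36 = 65.27 N·m clockwise.
Hanging mass: 7.31 × 9.8 = 71.64 N down at 1.749 m → arm 0.404 m, τ = 71.64 × 0.404 = 28.94 N·m counterclockwise.
Net moment of existing loads = 36.33 N·m clockwise.
The potted plant weighs 7.75 × 9.8 = 75.95 N and must supply an equal counterclockwise moment, so its lever arm about the pivot is 36.33 / 75.95 = 0.478 m.
That puts it at 1.345 + 0.478 = 1.82 m from the right end.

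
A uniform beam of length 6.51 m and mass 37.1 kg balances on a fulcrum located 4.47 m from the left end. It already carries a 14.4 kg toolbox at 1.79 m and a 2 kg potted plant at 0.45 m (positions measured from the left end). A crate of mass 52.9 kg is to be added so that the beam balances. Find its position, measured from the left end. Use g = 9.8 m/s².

Choose the fulcrum (at 4.47 m from the left end) as the axis so the support reaction has zero arm there.
Beam weight: 37.1 × 9.8 = 363.6 N down at 3.255 m → arm 1.215 m, τ = 363.6 × 1.215 = 441.8 N·m counterclockwise.
Toolbox: 14.4 × 9.8 = 141.1 N down at 1.79 m → arm 2.68 m, τ = 141.1 × 2.68 = 378.1 N·m counterclockwise.
Potted plant: 2 × 9.8 = 19.6 N down at 0.45 m → arm 4.02 m, τ = 19.6 × 4.02 = 78.79 N·m counterclockwise.
Net moment of existing loads = 898.7 N·m counterclockwise.
The crate weighs 52.9 × 9.8 = 518.4 N and must supply an equal clockwise moment, so its lever arm about the fulcrum is 898.7 / 518.4 = 1.73 m.
That puts it at 4.47 + 1.73 = 6.2 m from the left end.

x ≈ 6.2 m from the left end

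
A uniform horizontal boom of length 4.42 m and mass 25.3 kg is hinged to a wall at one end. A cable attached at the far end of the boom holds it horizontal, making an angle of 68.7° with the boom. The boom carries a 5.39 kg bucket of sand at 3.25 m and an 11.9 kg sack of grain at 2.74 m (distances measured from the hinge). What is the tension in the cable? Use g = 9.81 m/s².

T ≈ 253 N

Taking torques about the hinge:
Beam weight: 25.3 × 9.81 = 248.2 N down at 2.21 m → arm 2.21 m, τ = 248.2 × 2.21 = 548.5 N·m clockwise.
Bucket of sand: 5.39 × 9.81 = 52.88 N down at 3.25 m → arm 3.25 m, τ = 52.88 × 3.25 = 171.9 N·m clockwise.
Sack of grain: 11.9 × 9.81 = 116.7 N down at 2.74 m → arm 2.74 m, τ = 116.7 × 2.74 = 319.8 N·m clockwise.
Total clockwise load moment = 1040 N·m.
The cable tension T acts at 4.42 m; only its component perpendicular to the boom, T sinθ, produces torque. sin 68.7° = 0.9317.
Setting net torque to zero: T × 4.42 × 0.9317 = 1040 → T = 1040 / 4.118 = 253 N.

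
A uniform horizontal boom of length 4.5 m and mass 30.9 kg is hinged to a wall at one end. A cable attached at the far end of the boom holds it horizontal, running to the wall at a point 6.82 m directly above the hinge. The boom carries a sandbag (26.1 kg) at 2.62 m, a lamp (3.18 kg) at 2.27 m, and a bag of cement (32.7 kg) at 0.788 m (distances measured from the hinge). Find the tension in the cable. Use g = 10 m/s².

T ≈ 455 N

Take moments about the hinge.
Beam weight: 30.9 × 10 = 309 N down at 2.25 m → arm 2.25 m, τ = 309 × 2.25 = 695.2 N·m clockwise.
Sandbag: 26.1 × 10 = 261 N down at 2.62 m → arm 2.62 m, τ = 261 × 2.62 = 683.8 N·m clockwise.
Lamp: 3.18 × 10 = 31.8 N down at 2.27 m → arm 2.27 m, τ = 31.8 × 2.27 = 72.19 N·m clockwise.
Bag of cement: 32.7 × 10 = 327 N down at 0.788 m → arm 0.788 m, τ = 327 × 0.788 = 257.7 N·m clockwise.
Total clockwise load moment = 1709 N·m.
The cable tension T acts at 4.5 m; only its component perpendicular to the boom, T sinθ, produces torque. sinθ = h/√(h²+d²) = 6.82/√(6.82²+4.5²) = 0.8347.
Στ = 0 ⇒ T × 4.5 × 0.8347 = 1709 ⇒ T = 1709 / 3.756 = 455 N.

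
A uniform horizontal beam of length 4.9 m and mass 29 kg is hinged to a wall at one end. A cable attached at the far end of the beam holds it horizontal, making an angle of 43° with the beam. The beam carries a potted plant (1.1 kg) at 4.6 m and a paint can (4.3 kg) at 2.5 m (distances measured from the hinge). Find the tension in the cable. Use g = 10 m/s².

About the hinge:
Beam weight: 29 × 10 = 290 N down at 2.45 m → arm 2.45 m, τ = 290 × 2.45 = 710.5 N·m clockwise.
Potted plant: 1.1 × 10 = 11 N down at 4.6 m → arm 4.6 m, τ = 11 × 4.6 = 50.6 N·m clockwise.
Paint can: 4.3 × 10 = 43 N down at 2.5 m → arm 2.5 m, τ = 43 × 2.5 = 107.5 N·m clockwise.
Total clockwise load moment = 868.6 N·m.
The cable tension T acts at 4.9 m; only its component perpendicular to the beam, T sinθ, produces torque. sin 43° = 0.682.
Στ = 0 ⇒ T × 4.9 × 0.682 = 868.6 ⇒ T = 868.6 / 3.342 = 260 N.

T ≈ 260 N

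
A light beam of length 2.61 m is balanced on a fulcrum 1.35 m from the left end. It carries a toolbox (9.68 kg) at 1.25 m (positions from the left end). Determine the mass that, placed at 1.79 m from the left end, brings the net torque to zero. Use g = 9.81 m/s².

About the fulcrum (at 1.35 m from the left end):
Toolbox: 9.68 × 9.81 = 94.96 N down at 1.25 m → arm 0.1 m, τ = 94.96 × 0.1 = 9.496 N·m counterclockwise.
Net moment of known loads = 9.496 N·m counterclockwise.
An unknown mass m at 1.79 m has arm 0.44 m; its moment is m·g·0.44 clockwise.
Setting net torque to zero: m × 9.81 × 0.44 = 9.496 → m = 9.496 / (9.81 × 0.44) = 2.2 kg.

m ≈ 2.2 kg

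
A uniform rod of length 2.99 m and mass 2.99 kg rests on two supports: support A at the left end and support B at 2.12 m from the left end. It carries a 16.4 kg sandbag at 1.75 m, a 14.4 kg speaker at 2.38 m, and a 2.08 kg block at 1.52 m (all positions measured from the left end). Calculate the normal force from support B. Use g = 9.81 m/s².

About support A:
Beam weight: 2.99 × 9.81 = 29.33 N down at 1.495 m → arm 1.495 m, τ = 29.33 × 1.495 = 43.85 N·m clockwise.
Sandbag: 16.4 × 9.81 = 160.9 N down at 1.75 m → arm 1.75 m, τ = 160.9 × 1.75 = 281.6 N·m clockwise.
Speaker: 14.4 × 9.81 = 141.3 N down at 2.38 m → arm 2.38 m, τ = 141.3 × 2.38 = 336.3 N·m clockwise.
Block: 2.08 × 9.81 = 20.4 N down at 1.52 m → arm 1.52 m, τ = 20.4 × 1.52 = 31.01 N·m clockwise.
Net load moment about support A = 692.8 N·m clockwise.
Reaction R at support B is upward at 2.12 m, arm 2.12 m → moment R × 2.12 counterclockwise.
Balancing moments: R × 2.12 = 692.8, giving R = 327 N.

R_B ≈ 327 N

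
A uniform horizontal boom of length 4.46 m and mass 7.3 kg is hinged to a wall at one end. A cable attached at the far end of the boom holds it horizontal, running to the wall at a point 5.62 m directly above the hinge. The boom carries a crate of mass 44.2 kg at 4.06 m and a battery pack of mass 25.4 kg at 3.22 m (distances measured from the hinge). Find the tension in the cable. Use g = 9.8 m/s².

About the hinge:
Beam weight: 7.3 × 9.8 = 71.54 N down at 2.23 m → arm 2.23 m, τ = 71.54 × 2.23 = 159.5 N·m clockwise.
Crate: 44.2 × 9.8 = 433.2 N down at 4.06 m → arm 4.06 m, τ = 433.2 × 4.06 = 1759 N·m clockwise.
Battery pack: 25.4 × 9.8 = 248.9 N down at 3.22 m → arm 3.22 m, τ = 248.9 × 3.22 = 801.5 N·m clockwise.
Total clockwise load moment = 2720 N·m.
The cable tension T acts at 4.46 m; only its component perpendicular to the boom, T sinθ, produces torque. sinθ = h/√(h²+d²) = 5.62/√(5.62²+4.46²) = 0.7833.
Setting net torque to zero: T × 4.46 × 0.7833 = 2720 → T = 2720 / 3.494 = 778 N.

T ≈ 778 N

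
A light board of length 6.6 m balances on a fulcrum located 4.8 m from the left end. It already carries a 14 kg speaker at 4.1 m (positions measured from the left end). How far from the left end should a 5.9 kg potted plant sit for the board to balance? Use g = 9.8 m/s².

x ≈ 6.46 m from the left end

Choose the fulcrum (at 4.8 m from the left end) as the axis so the support reaction has zero arm there.
Speaker: 14 × 9.8 = 137.2 N down at 4.1 m → arm 0.7 m, τ = 137.2 × 0.7 = 96.04 N·m counterclockwise.
Net moment of existing loads = 96.04 N·m counterclockwise.
The potted plant weighs 5.9 × 9.8 = 57.82 N and must supply an equal clockwise moment, so its lever arm about the fulcrum is 96.04 / 57.82 = 1.66 m.
That puts it at 4.8 + 1.66 = 6.46 m from the left end.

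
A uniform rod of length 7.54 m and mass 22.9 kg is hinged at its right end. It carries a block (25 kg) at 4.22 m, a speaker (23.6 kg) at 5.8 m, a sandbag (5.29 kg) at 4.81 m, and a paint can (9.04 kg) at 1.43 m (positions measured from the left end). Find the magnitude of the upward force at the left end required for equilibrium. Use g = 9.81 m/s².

Sum moments about the right end (the unknown pivot reaction has zero arm there).
Beam weight: 22.9 × 9.81 = 224.6 N down at 3.77 m → arm 3.77 m, τ = 224.6 × 3.77 = 846.7 N·m counterclockwise.
Block: 25 × 9.81 = 245.2 N down at 4.22 m → arm 3.32 m, τ = 245.2 × 3.32 = 814.1 N·m counterclockwise.
Speaker: 23.6 × 9.81 = 231.5 N down at 5.8 m → arm 1.74 m, τ = 231.5 × 1.74 = 402.8 N·m counterclockwise.
Sandbag: 5.29 × 9.81 = 51.89 N down at 4.81 m → arm 2.73 m, τ = 51.89 × 2.73 = 141.7 N·m counterclockwise.
Paint can: 9.04 × 9.81 = 88.68 N down at 1.43 m → arm 6.11 m, τ = 88.68 × 6.11 = 541.8 N·m counterclockwise.
Net moment of the loads = 2747 N·m counterclockwise.
The upward force F acts at the left end, arm 7.54 m, giving F × 7.54 clockwise.
For rotational equilibrium, F × 7.54 = 2747, so F = 2747 / 7.54 = 364 N.

F ≈ 364 N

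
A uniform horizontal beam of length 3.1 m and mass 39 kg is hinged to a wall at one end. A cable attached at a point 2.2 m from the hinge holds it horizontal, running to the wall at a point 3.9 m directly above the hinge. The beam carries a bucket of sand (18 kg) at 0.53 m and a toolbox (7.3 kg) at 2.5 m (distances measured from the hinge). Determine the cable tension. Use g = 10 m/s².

Take moments about the hinge.
Beam weight: 39 × 10 = 390 N down at 1.55 m → arm 1.55 m, τ = 390 × 1.55 = 604.5 N·m clockwise.
Bucket of sand: 18 × 10 = 180 N down at 0.53 m → arm 0.53 m, τ = 180 × 0.53 = 95.4 N·m clockwise.
Toolbox: 7.3 × 10 = 73 N down at 2.5 m → arm 2.5 m, τ = 73 × 2.5 = 182.5 N·m clockwise.
Total clockwise load moment = 882.4 N·m.
The cable tension T acts at 2.2 m; only its component perpendicular to the beam, T sinθ, produces torque. sinθ = h/√(h²+d²) = 3.9/√(3.9²+2.2²) = 0.871.
For rotational equilibrium, T × 2.2 × 0.871 = 882.4, so T = 882.4 / 1.916 = 461 N.

T ≈ 461 N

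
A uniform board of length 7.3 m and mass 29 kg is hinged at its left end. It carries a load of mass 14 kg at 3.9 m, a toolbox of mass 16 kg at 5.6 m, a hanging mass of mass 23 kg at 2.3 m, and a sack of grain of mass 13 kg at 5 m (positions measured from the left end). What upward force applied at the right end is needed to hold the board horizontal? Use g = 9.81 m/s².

F ≈ 494 N

Sum moments about the left end (the unknown pivot reaction has zero arm there).
Beam weight: 29 × 9.81 = 284.5 N down at 3.65 m → arm 3.65 m, τ = 284.5 × 3.65 = 1038 N·m clockwise.
Load: 14 × 9.81 = 137.3 N down at 3.9 m → arm 3.9 m, τ = 137.3 × 3.9 = 535.5 N·m clockwise.
Toolbox: 16 × 9.81 = 157 N down at 5.6 m → arm 5.6 m, τ = 157 × 5.6 = 879.2 N·m clockwise.
Hanging mass: 23 × 9.81 = 225.6 N down at 2.3 m → arm 2.3 m, τ = 225.6 × 2.3 = 518.9 N·m clockwise.
Sack of grain: 13 × 9.81 = 127.5 N down at 5 m → arm 5 m, τ = 127.5 × 5 = 637.5 N·m clockwise.
Net moment of the loads = 3609 N·m clockwise.
The upward force F acts at the right end, arm 7.3 m, giving F × 7.3 counterclockwise.
Στ = 0 ⇒ F × 7.3 = 3609 ⇒ F = 3609 / 7.3 = 494 N.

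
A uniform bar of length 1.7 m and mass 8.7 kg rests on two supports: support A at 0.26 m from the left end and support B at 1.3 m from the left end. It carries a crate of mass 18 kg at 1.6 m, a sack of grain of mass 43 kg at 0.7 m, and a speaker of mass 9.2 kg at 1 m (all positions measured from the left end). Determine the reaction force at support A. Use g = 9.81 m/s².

Choose support B as the axis so its reaction then has zero moment arm.
Beam weight: 8.7 × 9.81 = 85.35 N down at 0.85 m → arm 0.45 m, τ = 85.35 × 0.45 = 38.41 N·m counterclockwise.
Crate: 18 × 9.81 = 176.6 N down at 1.6 m → arm 0.3 m, τ = 176.6 × 0.3 = 52.98 N·m clockwise.
Sack of grain: 43 × 9.81 = 421.8 N down at 0.7 m → arm 0.6 m, τ = 421.8 × 0.6 = 253.1 N·m counterclockwise.
Speaker: 9.2 × 9.81 = 90.25 N down at 1 m → arm 0.3 m, τ = 90.25 × 0.3 = 27.07 N·m counterclockwise.
Net load moment about support B = 265.6 N·m counterclockwise.
Reaction R at support A is upward at 0.26 m, arm 1.04 m → moment R × 1.04 clockwise.
For rotational equilibrium, R × 1.04 = 265.6, so R = 255 N.

R_A ≈ 255 N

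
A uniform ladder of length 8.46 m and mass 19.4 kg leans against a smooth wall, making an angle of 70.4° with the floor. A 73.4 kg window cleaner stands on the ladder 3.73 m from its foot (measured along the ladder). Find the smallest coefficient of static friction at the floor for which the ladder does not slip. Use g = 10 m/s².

μ_min ≈ 0.161

Taking torques about the foot of the ladder:
Ladder weight 19.4×10 = 194 N acts at 4.23 m along the ladder; its horizontal arm is 4.23·cos70.4° = 1.419 m → τ = 275.3 N·m clockwise.
Window cleaner: 73.4×10 = 734 N at 3.73 m → arm 1.251 m → τ = 918.2 N·m clockwise.
Wall normal N acts horizontally at the top; its moment arm is the height L sinθ = 8.46·sin70.4° = 7.97 m, counterclockwise.
Balancing moments: N × 7.97 = 1194, giving N = 149.8 N.
ΣFx = 0 ⇒ f = N_wall = 149.8 N. ΣFy = 0 ⇒ N_floor = 928 N.
μ_min = f / N_floor = 149.8 / 928 = 0.161.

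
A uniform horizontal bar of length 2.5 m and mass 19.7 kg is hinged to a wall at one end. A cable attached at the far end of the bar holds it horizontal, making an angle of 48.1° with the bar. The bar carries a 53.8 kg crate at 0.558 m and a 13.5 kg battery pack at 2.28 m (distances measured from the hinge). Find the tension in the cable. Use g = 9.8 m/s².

Choose the hinge as the axis so the unknown hinge reaction has zero arm there.
Beam weight: 19.7 × 9.8 = 193.1 N down at 1.25 m → arm 1.25 m, τ = 193.1 × 1.25 = 241.4 N·m clockwise.
Crate: 53.8 × 9.8 = 527.2 N down at 0.558 m → arm 0.558 m, τ = 527.2 × 0.558 = 294.2 N·m clockwise.
Battery pack: 13.5 × 9.8 = 132.3 N down at 2.28 m → arm 2.28 m, τ = 132.3 × 2.28 = 301.6 N·m clockwise.
Total clockwise load moment = 837.2 N·m.
The cable tension T acts at 2.5 m; only its component perpendicular to the bar, T sinθ, produces torque. sin 48.1° = 0.7443.
Στ = 0 ⇒ T × 2.5 × 0.7443 = 837.2 ⇒ T = 837.2 / 1.861 = 450 N.

T ≈ 450 N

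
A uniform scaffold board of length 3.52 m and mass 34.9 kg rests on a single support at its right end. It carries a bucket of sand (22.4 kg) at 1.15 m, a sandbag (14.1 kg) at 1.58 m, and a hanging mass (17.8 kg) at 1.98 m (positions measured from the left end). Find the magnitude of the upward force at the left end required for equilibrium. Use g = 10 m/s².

F ≈ 481 N

Taking torques about the right end:
Beam weight: 34.9 × 10 = 349 N down at 1.76 m → arm 1.76 m, τ = 349 × 1.76 = 614.2 N·m counterclockwise.
Bucket of sand: 22.4 × 10 = 224 N down at 1.15 m → arm 2.37 m, τ = 224 × 2.37 = 530.9 N·m counterclockwise.
Sandbag: 14.1 × 10 = 141 N down at 1.58 m → arm 1.94 m, τ = 141 × 1.94 = 273.5 N·m counterclockwise.
Hanging mass: 17.8 × 10 = 178 N down at 1.98 m → arm 1.54 m, τ = 178 × 1.54 = 274.1 N·m counterclockwise.
Net moment of the loads = 1693 N·m counterclockwise.
The upward force F acts at the left end, arm 3.52 m, giving F × 3.52 clockwise.
For rotational equilibrium, F × 3.52 = 1693, so F = 1693 / 3.52 = 481 N.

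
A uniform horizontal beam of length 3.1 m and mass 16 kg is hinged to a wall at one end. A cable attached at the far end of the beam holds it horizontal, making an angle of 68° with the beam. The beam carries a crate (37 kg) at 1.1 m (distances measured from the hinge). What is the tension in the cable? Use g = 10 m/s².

T ≈ 228 N

Take moments about the hinge.
Beam weight: 16 × 10 = 160 N down at 1.55 m → arm 1.55 m, τ = 160 × 1.55 = 248 N·m clockwise.
Crate: 37 × 10 = 370 N down at 1.1 m → arm 1.1 m, τ = 370 × 1.1 = 407 N·m clockwise.
Total clockwise load moment = 655 N·m.
The cable tension T acts at 3.1 m; only its component perpendicular to the beam, T sinθ, produces torque. sin 68° = 0.9272.
Στ = 0 ⇒ T × 3.1 × 0.9272 = 655 ⇒ T = 655 / 2.874 = 228 N.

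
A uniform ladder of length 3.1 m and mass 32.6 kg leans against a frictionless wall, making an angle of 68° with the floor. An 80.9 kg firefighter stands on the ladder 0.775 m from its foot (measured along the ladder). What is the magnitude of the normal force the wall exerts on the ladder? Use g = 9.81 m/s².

About the foot of the ladder:
Ladder weight 32.6×9.81 = 319.8 N acts at 1.55 m along the ladder; its horizontal arm is 1.55·cos68° = 0.5806 m → τ = 185.7 N·m clockwise.
Firefighter: 80.9×9.81 = 793.6 N at 0.775 m → arm 0.2903 m → τ = 230.4 N·m clockwise.
Wall normal N acts horizontally at the top; its moment arm is the height L sinθ = 3.1·sin68° = 2.874 m, counterclockwise.
Στ = 0 ⇒ N × 2.874 = 416.1 ⇒ N = 145 N.

N_wall ≈ 145 N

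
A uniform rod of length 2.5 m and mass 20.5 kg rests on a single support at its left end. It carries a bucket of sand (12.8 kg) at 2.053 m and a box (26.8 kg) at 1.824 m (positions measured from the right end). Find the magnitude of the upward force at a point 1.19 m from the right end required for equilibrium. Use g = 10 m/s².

Choose the left end as the axis so the unknown pivot reaction has zero arm there.
Beam weight: 20.5 × 10 = 205 N down at 1.25 m → arm 1.25 m, τ = 205 × 1.25 = 256.2 N·m clockwise.
Bucket of sand: 12.8 × 10 = 128 N down at 2.053 m → arm 0.447 m, τ = 128 × 0.447 = 57.22 N·m clockwise.
Box: 26.8 × 10 = 268 N down at 1.824 m → arm 0.676 m, τ = 268 × 0.676 = 181.2 N·m clockwise.
Net moment of the loads = 494.6 N·m clockwise.
The upward force F acts at a point 1.19 m from the right end, arm 1.31 m, giving F × 1.31 counterclockwise.
Setting net torque to zero: F × 1.31 = 494.6 → F = 494.6 / 1.31 = 378 N.

F ≈ 378 N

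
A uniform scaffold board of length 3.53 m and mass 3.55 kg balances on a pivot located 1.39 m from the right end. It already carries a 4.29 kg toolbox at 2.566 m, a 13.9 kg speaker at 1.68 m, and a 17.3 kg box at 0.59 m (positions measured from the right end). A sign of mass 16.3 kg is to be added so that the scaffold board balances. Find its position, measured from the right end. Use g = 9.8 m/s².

x ≈ 1.6 m from the right end

Choose the pivot (at 1.39 m from the right end) as the axis so the support reaction has zero arm there.
Beam weight: 3.55 × 9.8 = 34.79 N down at 1.765 m → arm 0.375 m, τ = 34.79 × 0.375 = 13.05 N·m counterclockwise.
Toolbox: 4.29 × 9.8 = 42.04 N down at 2.566 m → arm 1.176 m, τ = 42.04 × 1.176 = 49.44 N·m counterclockwise.
Speaker: 13.9 × 9.8 = 136.2 N down at 1.68 m → arm 0.29 m, τ = 136.2 × 0.29 = 39.5 N·m counterclockwise.
Box: 17.3 × 9.8 = 169.5 N down at 0.59 m → arm 0.8 m, τ = 169.5 × 0.8 = 135.6 N·m clockwise.
Net moment of existing loads = 33.61 N·m clockwise.
The sign weighs 16.3 × 9.8 = 159.7 N and must supply an equal counterclockwise moment, so its lever arm about the pivot is 33.61 / 159.7 = 0.21 m.
That puts it at 1.39 + 0.21 = 1.6 m from the right end.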